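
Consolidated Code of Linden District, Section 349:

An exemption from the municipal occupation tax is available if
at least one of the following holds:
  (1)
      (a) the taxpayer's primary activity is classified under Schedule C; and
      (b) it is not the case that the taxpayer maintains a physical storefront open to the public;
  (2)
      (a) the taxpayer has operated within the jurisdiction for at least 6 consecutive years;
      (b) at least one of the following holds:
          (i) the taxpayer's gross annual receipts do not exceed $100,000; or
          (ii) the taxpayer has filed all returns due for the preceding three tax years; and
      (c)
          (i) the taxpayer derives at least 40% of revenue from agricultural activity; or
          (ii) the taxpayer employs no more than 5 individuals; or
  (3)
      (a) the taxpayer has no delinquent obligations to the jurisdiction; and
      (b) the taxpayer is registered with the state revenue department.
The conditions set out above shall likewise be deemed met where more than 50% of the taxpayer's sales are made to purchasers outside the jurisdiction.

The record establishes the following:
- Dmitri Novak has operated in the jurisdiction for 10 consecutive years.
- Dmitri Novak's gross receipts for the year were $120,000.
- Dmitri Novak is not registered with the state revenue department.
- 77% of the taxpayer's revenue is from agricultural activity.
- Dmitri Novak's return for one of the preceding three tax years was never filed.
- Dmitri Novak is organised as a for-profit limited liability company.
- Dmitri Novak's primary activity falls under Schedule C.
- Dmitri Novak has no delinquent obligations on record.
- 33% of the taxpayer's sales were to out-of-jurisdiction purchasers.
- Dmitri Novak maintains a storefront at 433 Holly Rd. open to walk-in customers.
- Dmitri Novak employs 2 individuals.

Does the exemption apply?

No — not exempt.

(a) Schedule C activity — satisfied.
(b) not (has storefront) — not satisfied.
(1): T AND F → false.
(a) ≥ 6 yrs in jurisdiction — satisfied.
(i) receipts ≤ $100,000 — fails.
(ii) returns current — not met.
(b) = F OR F = false.
(i) ≥40% agricultural — satisfied.
(ii) ≤ 5 employees — satisfied.
(c) = T OR T = true.
So (2) is not satisfied (T AND F AND T).
(a) no delinquency — met.
(b) state-registered — not met.
(3) = T AND F = false.
Overall: F OR F OR F → false.
Exception (>50% out-of-jur. sales) — not satisfied.
Result: main false OR exception false → false.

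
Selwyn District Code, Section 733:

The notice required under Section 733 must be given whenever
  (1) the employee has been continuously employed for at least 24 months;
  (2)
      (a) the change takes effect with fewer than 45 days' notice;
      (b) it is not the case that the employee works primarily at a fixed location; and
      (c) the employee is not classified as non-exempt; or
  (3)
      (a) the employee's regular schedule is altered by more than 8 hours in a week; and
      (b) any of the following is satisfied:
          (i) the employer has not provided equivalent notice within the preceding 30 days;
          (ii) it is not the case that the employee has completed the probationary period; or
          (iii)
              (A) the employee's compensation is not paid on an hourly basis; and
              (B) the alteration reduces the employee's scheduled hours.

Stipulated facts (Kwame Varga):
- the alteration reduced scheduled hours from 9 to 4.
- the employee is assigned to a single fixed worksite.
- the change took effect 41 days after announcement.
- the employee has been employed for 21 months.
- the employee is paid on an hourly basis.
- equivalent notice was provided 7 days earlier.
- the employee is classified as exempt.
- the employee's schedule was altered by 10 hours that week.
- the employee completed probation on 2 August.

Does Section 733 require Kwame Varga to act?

(1) tenure ≥ 24 mo. — not satisfied.
(a) < 45 days' notice — satisfied.
(b) not (fixed location) — not met.
(c) not (non-exempt) — met.
(2) = T AND F AND T = false.
(a) schedule shift > 8h — met.
(i) no recent notice — not satisfied.
(ii) not (past probation) — not satisfied.
(A) not (hourly-paid) — fails.
(B) hours reduced — holds.
(iii): F AND T → false.
(b) = F OR F OR F = false.
(3): T AND F → false.
Overall = F OR F OR F = false.

No — not required.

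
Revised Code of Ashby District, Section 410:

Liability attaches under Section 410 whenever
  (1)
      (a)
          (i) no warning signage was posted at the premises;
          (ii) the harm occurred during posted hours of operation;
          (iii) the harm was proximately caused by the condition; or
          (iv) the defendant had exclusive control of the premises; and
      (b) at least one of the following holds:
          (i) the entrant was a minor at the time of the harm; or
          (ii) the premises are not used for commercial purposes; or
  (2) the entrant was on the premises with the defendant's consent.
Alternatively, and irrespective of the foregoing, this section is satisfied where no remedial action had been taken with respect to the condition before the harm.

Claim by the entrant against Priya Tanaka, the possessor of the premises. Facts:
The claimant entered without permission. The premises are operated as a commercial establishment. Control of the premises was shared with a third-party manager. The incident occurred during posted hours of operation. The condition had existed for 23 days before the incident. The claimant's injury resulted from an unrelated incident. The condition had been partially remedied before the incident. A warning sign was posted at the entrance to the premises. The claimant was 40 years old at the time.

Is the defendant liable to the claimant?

No — not liable.

(i) no signage posted — fails.
(ii) during posted hours — met.
(iii) proximate cause — not satisfied.
(iv) exclusive control — fails.
So (a) is satisfied (F OR T OR F OR F).
(i) entrant a minor — not met.
(ii) not (commercial use) — not satisfied.
(b) = F OR F = false.
(1) = T AND F = false.
(2) consent to enter — fails.
So Overall is not satisfied (F OR F).
Exception (no remedial action) — not satisfied.
Result: main false OR exception false → false.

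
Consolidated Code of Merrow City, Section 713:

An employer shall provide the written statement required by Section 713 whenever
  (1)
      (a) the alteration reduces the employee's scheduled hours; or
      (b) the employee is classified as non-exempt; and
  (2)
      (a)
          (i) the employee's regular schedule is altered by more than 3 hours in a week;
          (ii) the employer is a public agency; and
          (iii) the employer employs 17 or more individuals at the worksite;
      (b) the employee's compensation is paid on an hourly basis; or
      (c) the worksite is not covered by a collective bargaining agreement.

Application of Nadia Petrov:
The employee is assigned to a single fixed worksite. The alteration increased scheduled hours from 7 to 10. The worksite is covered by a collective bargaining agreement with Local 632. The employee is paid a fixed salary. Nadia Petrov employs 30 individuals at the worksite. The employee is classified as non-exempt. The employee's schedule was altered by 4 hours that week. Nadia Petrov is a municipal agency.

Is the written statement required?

Yes — required.

(a) hours reduced — not satisfied.
(b) non-exempt — met.
So (1) is satisfied (F OR T).
(i) schedule shift > 3h — met.
(ii) public agency — holds.
(iii) ≥ 17 at site — met.
(a): T AND T AND T → true.
(b) hourly-paid — not satisfied.
(c) no CBA — not met.
So (2) is satisfied (T OR F OR F).
Overall = T AND T = true.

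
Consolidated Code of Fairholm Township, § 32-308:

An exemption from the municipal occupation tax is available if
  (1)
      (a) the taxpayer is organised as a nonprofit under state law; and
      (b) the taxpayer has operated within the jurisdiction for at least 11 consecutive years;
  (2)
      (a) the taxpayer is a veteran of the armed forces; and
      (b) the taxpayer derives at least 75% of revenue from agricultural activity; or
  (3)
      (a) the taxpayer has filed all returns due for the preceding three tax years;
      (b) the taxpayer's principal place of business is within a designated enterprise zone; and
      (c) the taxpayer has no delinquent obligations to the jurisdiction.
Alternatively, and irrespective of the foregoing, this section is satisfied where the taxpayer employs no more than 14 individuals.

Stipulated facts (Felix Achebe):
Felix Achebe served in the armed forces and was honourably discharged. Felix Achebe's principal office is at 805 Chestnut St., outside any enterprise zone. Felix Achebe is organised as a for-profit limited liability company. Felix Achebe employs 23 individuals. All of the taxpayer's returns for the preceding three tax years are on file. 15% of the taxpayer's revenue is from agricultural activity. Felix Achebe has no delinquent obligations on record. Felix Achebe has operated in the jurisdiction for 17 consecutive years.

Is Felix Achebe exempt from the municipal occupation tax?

(a) nonprofit — not met.
(b) ≥ 11 yrs in jurisdiction — met.
(1) = F AND T = false.
(a) veteran — holds.
(b) ≥75% agricultural — not satisfied.
(2): T AND F → false.
(a) returns current — met.
(b) in enterprise zone — not met.
(c) no delinquency — holds.
(3): T AND F AND T → false.
Overall: F OR F OR F → false.
Exception (≤ 14 employees) — not satisfied.
Result: main false OR exception false → false.

No — not exempt.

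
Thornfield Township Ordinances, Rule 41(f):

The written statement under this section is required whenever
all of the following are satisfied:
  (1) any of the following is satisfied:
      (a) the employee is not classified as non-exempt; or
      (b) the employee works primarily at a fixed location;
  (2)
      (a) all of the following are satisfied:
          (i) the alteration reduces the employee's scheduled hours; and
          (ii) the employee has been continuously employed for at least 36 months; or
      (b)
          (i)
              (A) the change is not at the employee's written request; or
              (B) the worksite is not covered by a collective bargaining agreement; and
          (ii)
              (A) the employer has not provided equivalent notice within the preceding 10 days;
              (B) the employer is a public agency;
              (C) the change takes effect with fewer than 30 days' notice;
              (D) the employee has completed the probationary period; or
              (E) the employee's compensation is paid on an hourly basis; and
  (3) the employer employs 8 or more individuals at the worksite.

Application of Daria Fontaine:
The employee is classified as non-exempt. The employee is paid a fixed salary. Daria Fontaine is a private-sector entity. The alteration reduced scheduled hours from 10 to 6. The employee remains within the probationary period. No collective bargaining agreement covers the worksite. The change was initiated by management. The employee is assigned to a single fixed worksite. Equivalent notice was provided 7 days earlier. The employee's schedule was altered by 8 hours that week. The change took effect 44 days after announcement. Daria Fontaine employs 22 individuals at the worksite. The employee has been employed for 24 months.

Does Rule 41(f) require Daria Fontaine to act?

No — not required.

(a) not (non-exempt) — not met.
(b) fixed location — met.
So (1) is satisfied (F OR T).
(i) hours reduced — holds.
(ii) tenure ≥ 36 mo. — not satisfied.
(a) = T AND F = false.
(A) not employee-requested — holds.
(B) no CBA — satisfied.
(i) = T OR T = true.
(A) no recent notice — not satisfied.
(B) public agency — fails.
(C) < 30 days' notice — not met.
(D) past probation — not met.
(E) hourly-paid — fails.
So (ii) is not satisfied (F OR F OR F OR F OR F).
So (b) is not satisfied (T AND F).
So (2) is not satisfied (F OR F).
(3) ≥ 8 at site — met.
Overall = T AND F AND T = false.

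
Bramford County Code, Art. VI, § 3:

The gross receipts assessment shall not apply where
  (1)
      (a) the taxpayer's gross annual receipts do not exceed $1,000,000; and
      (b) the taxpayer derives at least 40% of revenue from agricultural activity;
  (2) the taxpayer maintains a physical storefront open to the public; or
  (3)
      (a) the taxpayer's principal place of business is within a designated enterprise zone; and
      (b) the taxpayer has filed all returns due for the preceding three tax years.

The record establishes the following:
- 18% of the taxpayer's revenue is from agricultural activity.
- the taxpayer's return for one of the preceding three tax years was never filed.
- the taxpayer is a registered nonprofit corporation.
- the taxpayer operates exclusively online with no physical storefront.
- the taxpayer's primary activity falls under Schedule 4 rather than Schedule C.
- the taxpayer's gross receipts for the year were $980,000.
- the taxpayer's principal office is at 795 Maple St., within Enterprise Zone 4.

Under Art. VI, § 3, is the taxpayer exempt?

No — not exempt.

(a) receipts ≤ $1,000,000 — satisfied.
(b) ≥40% agricultural — not satisfied.
(1): T AND F → false.
(2) has storefront — not met.
(a) in enterprise zone — holds.
(b) returns current — not satisfied.
(3) = T AND F = false.
Overall: F OR F OR F → false.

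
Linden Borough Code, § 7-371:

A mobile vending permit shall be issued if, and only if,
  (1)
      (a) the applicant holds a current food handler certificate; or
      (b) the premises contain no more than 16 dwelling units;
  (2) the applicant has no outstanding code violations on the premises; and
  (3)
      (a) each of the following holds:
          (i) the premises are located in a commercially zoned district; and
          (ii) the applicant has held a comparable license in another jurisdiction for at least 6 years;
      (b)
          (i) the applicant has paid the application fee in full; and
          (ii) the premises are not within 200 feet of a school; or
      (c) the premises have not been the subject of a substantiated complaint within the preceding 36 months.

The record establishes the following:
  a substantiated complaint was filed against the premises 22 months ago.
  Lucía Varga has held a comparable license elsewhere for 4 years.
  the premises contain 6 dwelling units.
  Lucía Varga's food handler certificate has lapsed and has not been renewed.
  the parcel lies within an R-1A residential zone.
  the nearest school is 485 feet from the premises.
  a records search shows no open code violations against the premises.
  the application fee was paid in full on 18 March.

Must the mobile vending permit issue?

Yes — granted.

(a) food handler cert. — not met.
(b) ≤ 16 units — met.
So (1) is satisfied (F OR T).
(2) no code violations — holds.
(i) commercially zoned — not satisfied.
(ii) prior license ≥ 6 yr — fails.
So (a) is not satisfied (F AND F).
(i) fee paid — satisfied.
(ii) ≥200 ft from school — met.
(b): T AND T → true.
(c) no complaint in 36 mo. — fails.
(3) = F OR T OR F = true.
Overall = T AND T AND T = true.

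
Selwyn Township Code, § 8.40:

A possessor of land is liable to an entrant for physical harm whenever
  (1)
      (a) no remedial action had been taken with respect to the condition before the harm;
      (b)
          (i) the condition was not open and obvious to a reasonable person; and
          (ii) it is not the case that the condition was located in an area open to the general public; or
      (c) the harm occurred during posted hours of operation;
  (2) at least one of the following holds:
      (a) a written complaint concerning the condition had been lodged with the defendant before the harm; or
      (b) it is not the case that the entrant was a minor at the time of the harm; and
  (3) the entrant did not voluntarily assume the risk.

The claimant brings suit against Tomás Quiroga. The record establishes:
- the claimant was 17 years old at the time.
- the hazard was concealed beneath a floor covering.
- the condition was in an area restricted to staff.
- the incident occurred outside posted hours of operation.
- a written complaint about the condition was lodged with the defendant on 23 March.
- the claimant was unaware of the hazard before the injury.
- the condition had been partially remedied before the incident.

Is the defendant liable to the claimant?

(a) no remedial action — fails.
(i) not open/obvious — satisfied.
(ii) not (public area) — holds.
So (b) is satisfied (T AND T).
(c) during posted hours — not satisfied.
(1) = F OR T OR F = true.
(a) complaint lodged — holds.
(b) not (entrant a minor) — fails.
(2) = T OR F = true.
(3) no assumed risk — met.
Overall: T AND T AND T → true.

Yes — liable.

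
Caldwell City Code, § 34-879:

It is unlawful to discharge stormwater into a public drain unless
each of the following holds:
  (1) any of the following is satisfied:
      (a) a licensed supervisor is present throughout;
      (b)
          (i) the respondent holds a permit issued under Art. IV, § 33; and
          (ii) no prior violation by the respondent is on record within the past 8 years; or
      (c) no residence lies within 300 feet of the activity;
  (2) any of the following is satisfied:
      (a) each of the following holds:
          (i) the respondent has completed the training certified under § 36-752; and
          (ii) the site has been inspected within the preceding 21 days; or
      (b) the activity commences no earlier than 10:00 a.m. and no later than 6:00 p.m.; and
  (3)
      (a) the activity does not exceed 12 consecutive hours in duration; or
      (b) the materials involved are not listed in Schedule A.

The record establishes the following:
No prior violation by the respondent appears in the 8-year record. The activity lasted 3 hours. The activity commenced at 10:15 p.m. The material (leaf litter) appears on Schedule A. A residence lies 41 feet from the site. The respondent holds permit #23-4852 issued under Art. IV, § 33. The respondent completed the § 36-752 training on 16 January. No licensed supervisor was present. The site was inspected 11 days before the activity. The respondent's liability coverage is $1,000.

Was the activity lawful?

Yes — lawful.

(a) supervisor present — not satisfied.
(i) holds permit — satisfied.
(ii) no prior violation — holds.
So (b) is satisfied (T AND T).
(c) no residence in 300 ft — not met.
(1) = F OR T OR F = true.
(i) training certified — holds.
(ii) site inspected — met.
So (a) is satisfied (T AND T).
(b) start within hours — not satisfied.
(2): T OR F → true.
(a) ≤ 12 hrs duration — satisfied.
(b) not (Schedule A material) — not met.
(3) = T OR F = true.
Overall: T AND T AND T → true.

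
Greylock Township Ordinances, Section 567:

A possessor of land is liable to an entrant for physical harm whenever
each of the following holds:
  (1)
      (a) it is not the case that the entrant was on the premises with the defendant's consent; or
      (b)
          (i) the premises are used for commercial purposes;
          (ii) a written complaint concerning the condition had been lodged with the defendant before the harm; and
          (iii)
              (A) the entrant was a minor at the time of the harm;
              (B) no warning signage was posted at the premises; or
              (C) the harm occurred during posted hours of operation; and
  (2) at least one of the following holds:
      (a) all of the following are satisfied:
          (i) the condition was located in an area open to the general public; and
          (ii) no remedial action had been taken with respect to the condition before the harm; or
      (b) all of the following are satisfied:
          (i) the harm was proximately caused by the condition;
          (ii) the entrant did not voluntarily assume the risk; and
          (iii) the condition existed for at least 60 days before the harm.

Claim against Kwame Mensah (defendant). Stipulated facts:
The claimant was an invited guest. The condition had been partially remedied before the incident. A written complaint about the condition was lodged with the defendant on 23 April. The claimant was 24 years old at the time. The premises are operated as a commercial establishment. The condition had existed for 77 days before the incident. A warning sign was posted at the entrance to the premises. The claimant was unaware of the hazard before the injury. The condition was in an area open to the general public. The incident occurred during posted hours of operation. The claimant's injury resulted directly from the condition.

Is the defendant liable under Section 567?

Yes — liable.

(a) not (consent to enter) — fails.
(i) commercial use — met.
(ii) complaint lodged — holds.
(A) entrant a minor — fails.
(B) no signage posted — not met.
(C) during posted hours — holds.
(iii): F OR F OR T → true.
So (b) is satisfied (T AND T AND T).
(1) = F OR T = true.
(i) public area — satisfied.
(ii) no remedial action — not met.
(a) = T AND F = false.
(i) proximate cause — met.
(ii) no assumed risk — satisfied.
(iii) condition ≥60 days old — holds.
(b): T AND T AND T → true.
(2): F OR T → true.
Overall = T AND T = true.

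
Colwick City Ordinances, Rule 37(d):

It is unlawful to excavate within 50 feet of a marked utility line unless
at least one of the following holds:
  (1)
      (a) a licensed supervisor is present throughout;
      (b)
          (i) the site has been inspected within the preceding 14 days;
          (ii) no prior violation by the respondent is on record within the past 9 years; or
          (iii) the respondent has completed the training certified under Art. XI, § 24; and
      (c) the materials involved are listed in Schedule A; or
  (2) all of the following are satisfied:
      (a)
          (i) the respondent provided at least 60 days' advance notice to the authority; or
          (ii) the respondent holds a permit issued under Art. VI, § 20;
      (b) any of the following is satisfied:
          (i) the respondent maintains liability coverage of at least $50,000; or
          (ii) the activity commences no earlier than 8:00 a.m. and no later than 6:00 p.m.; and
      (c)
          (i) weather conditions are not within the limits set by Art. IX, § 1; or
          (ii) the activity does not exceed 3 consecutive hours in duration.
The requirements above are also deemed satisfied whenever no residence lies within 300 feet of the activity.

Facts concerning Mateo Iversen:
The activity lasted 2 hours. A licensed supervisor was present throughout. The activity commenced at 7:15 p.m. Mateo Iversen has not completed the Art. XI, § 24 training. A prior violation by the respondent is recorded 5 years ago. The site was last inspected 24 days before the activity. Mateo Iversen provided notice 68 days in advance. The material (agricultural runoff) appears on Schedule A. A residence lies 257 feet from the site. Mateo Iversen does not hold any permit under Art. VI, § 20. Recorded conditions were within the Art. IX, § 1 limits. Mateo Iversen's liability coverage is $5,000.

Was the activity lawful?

(a) supervisor present — met.
(i) site inspected — not met.
(ii) no prior violation — fails.
(iii) training certified — not met.
So (b) is not satisfied (F OR F OR F).
(c) Schedule A material — met.
So (1) is not satisfied (T AND F AND T).
(i) ≥60 days' notice — holds.
(ii) holds permit — not satisfied.
(a): T OR F → true.
(i) coverage ≥ $50,000 — not met.
(ii) start within hours — not met.
(b): F OR F → false.
(i) not (weather ok) — fails.
(ii) ≤ 3 hrs duration — satisfied.
(c): F OR T → true.
(2): T AND F AND T → false.
Overall: F OR F → false.
Exception (no residence in 300 ft) — not satisfied.
Result: main false OR exception false → false.

No — unlawful.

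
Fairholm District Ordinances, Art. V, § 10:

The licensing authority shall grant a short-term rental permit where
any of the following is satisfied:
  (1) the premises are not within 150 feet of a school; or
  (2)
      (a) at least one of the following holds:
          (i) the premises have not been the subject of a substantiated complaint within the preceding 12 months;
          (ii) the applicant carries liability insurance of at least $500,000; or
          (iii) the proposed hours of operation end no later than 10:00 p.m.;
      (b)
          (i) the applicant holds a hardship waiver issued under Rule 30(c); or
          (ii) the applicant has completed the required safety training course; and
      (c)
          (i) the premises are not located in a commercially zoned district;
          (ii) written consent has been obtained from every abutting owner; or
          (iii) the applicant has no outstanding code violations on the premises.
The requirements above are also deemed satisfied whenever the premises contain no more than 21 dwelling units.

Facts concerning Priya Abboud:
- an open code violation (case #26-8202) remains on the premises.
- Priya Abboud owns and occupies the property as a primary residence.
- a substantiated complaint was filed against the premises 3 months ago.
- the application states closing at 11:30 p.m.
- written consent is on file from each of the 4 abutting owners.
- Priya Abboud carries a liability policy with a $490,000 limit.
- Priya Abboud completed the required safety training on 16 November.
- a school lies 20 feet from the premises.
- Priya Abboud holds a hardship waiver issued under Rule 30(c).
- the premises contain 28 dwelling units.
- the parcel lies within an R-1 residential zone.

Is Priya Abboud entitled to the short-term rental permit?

(1) ≥150 ft from school — not satisfied.
(i) no complaint in 12 mo. — not met.
(ii) insurance ≥ $500,000 — not satisfied.
(iii) closes by 10 p.m. — fails.
(a): F OR F OR F → false.
(i) hardship waiver — satisfied.
(ii) safety training — holds.
So (b) is satisfied (T OR T).
(i) not (commercially zoned) — met.
(ii) all abutters consent — holds.
(iii) no code violations — not satisfied.
(c): T OR T OR F → true.
(2): F AND T AND T → false.
Overall: F OR F → false.
Exception (≤ 21 units) — not satisfied.
Result: main false OR exception false → false.

No — denied.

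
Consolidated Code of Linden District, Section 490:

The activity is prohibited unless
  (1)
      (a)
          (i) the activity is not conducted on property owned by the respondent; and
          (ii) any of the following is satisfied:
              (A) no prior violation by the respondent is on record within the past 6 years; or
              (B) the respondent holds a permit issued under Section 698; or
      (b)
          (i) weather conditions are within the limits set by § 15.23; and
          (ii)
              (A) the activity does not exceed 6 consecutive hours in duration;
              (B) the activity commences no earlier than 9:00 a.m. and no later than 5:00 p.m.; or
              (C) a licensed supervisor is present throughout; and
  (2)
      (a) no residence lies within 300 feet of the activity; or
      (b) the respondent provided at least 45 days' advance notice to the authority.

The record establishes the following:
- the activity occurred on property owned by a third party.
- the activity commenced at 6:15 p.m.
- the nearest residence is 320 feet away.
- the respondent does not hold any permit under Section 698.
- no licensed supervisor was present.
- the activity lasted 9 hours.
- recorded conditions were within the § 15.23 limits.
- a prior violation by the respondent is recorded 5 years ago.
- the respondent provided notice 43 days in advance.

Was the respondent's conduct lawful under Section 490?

No — unlawful.

(i) not (own property) — satisfied.
(A) no prior violation — not satisfied.
(B) holds permit — not satisfied.
(ii): F OR F → false.
(a) = T AND F = false.
(i) weather ok — holds.
(A) ≤ 6 hrs duration — not satisfied.
(B) start within hours — fails.
(C) supervisor present — fails.
(ii) = F OR F OR F = false.
(b): T AND F → false.
(1): F OR F → false.
(a) no residence in 300 ft — holds.
(b) ≥45 days' notice — fails.
So (2) is satisfied (T OR F).
Overall = F AND T = false.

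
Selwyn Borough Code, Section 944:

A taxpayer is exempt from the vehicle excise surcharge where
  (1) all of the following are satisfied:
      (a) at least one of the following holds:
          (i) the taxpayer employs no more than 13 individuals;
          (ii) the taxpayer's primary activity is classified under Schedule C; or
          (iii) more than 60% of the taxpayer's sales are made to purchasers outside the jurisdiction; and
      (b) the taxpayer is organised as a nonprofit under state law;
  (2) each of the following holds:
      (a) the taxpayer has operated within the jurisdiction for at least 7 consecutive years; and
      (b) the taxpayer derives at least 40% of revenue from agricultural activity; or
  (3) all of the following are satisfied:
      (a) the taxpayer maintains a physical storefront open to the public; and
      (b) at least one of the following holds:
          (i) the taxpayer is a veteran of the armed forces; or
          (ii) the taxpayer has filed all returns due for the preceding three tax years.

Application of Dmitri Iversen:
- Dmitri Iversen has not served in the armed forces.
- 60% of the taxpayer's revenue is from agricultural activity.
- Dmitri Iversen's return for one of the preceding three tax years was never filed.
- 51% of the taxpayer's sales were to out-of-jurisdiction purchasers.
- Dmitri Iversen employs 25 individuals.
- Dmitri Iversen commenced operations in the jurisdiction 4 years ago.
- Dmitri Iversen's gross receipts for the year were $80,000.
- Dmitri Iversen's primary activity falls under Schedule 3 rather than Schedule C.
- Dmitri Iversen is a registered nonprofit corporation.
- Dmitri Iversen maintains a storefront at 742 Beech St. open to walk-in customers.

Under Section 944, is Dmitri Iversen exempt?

(i) ≤ 13 employees — not met.
(ii) Schedule C activity — fails.
(iii) >60% out-of-jur. sales — not met.
(a) = F OR F OR F = false.
(b) nonprofit — holds.
(1): F AND T → false.
(a) ≥ 7 yrs in jurisdiction — fails.
(b) ≥40% agricultural — holds.
(2) = F AND T = false.
(a) has storefront — satisfied.
(i) veteran — not satisfied.
(ii) returns current — not satisfied.
So (b) is not satisfied (F OR F).
(3): T AND F → false.
So Overall is not satisfied (F OR F OR F).

No — not exempt.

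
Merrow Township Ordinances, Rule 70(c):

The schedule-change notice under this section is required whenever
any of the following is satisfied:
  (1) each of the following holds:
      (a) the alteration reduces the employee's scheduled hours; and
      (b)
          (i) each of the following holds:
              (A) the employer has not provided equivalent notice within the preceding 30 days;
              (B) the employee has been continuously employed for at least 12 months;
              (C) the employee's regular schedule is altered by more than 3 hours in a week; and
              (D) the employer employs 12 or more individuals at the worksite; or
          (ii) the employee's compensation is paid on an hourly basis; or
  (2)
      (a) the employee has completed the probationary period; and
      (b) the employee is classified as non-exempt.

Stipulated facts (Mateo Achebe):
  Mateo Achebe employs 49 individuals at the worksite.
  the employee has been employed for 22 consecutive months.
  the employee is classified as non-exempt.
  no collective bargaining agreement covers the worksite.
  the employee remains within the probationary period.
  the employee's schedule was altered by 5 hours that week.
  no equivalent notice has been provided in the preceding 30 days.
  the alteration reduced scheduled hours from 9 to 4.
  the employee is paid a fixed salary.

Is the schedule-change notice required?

(a) hours reduced — satisfied.
(A) no recent notice — satisfied.
(B) tenure ≥ 12 mo. — satisfied.
(C) schedule shift > 3h — met.
(D) ≥ 12 at site — holds.
(i): T AND T AND T AND T → true.
(ii) hourly-paid — not met.
So (b) is satisfied (T OR F).
(1): T AND T → true.
(a) past probation — fails.
(b) non-exempt — holds.
So (2) is not satisfied (F AND T).
Overall: T OR F → true.

Yes — required.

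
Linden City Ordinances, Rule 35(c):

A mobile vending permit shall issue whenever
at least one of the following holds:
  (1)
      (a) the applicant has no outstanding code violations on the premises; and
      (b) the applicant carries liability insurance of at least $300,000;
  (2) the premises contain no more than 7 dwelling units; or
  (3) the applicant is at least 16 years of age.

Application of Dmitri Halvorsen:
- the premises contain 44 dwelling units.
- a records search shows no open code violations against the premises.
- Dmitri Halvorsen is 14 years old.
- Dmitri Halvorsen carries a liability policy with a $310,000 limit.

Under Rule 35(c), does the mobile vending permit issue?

Yes — granted.

(a) no code violations — met.
(b) insurance ≥ $300,000 — met.
(1): T AND T → true.
(2) ≤ 7 units — not met.
(3) age ≥ 16 — not met.
So Overall is satisfied (T OR F OR F).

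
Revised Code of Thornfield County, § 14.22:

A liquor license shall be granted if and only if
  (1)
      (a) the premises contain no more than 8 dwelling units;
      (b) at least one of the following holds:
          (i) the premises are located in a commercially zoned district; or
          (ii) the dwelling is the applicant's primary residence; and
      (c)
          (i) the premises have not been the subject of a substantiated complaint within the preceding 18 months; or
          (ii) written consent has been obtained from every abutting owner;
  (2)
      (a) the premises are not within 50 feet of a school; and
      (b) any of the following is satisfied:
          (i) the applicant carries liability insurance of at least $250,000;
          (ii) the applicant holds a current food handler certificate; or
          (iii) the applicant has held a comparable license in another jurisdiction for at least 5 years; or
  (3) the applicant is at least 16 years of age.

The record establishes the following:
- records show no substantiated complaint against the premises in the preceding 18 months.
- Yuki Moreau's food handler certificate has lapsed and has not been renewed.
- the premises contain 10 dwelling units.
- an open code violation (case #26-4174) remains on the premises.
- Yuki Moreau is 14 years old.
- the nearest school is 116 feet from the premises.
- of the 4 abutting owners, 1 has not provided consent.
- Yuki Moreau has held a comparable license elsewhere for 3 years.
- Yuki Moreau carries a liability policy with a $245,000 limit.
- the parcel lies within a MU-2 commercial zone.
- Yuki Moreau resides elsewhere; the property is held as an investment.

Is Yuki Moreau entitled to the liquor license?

No — denied.

(a) ≤ 8 units — fails.
(i) commercially zoned — holds.
(ii) primary residence — not satisfied.
So (b) is satisfied (T OR F).
(i) no complaint in 18 mo. — satisfied.
(ii) all abutters consent — not satisfied.
(c) = T OR F = true.
(1) = F AND T AND T = false.
(a) ≥50 ft from school — satisfied.
(i) insurance ≥ $250,000 — not met.
(ii) food handler cert. — fails.
(iii) prior license ≥ 5 yr — not met.
(b): F OR F OR F → false.
(2): T AND F → false.
(3) age ≥ 16 — not met.
So Overall is not satisfied (F OR F OR F).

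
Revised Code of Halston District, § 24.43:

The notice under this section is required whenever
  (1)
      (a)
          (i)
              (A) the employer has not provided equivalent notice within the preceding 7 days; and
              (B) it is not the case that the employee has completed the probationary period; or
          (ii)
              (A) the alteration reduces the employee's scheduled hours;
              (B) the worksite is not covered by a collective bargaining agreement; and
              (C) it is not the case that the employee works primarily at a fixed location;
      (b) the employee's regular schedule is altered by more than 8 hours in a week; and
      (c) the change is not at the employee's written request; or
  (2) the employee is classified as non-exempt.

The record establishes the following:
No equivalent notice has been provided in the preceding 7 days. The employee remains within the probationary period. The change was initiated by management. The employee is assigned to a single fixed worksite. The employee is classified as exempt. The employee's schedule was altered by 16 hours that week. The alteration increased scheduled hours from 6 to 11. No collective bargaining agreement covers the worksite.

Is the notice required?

(A) no recent notice — holds.
(B) not (past probation) — holds.
(i): T AND T → true.
(A) hours reduced — not satisfied.
(B) no CBA — met.
(C) not (fixed location) — not satisfied.
(ii): F AND T AND F → false.
(a) = T OR F = true.
(b) schedule shift > 8h — met.
(c) not employee-requested — holds.
(1): T AND T AND T → true.
(2) non-exempt — fails.
So Overall is satisfied (T OR F).

Yes — required.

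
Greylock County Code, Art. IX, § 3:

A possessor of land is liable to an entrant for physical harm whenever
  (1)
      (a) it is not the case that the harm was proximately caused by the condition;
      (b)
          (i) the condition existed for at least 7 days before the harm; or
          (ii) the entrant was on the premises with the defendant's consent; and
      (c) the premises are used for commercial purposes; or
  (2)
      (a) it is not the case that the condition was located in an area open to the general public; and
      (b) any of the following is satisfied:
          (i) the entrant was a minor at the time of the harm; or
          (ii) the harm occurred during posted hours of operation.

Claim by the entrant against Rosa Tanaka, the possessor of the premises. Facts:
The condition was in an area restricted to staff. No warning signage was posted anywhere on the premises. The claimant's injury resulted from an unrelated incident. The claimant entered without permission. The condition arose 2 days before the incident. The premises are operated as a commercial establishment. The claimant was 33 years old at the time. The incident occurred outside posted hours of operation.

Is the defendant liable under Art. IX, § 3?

(a) not (proximate cause) — satisfied.
(i) condition ≥7 days old — not met.
(ii) consent to enter — not satisfied.
(b): F OR F → false.
(c) commercial use — satisfied.
(1) = T AND F AND T = false.
(a) not (public area) — met.
(i) entrant a minor — not met.
(ii) during posted hours — not met.
So (b) is not satisfied (F OR F).
So (2) is not satisfied (T AND F).
Overall: F OR F → false.

No — not liable.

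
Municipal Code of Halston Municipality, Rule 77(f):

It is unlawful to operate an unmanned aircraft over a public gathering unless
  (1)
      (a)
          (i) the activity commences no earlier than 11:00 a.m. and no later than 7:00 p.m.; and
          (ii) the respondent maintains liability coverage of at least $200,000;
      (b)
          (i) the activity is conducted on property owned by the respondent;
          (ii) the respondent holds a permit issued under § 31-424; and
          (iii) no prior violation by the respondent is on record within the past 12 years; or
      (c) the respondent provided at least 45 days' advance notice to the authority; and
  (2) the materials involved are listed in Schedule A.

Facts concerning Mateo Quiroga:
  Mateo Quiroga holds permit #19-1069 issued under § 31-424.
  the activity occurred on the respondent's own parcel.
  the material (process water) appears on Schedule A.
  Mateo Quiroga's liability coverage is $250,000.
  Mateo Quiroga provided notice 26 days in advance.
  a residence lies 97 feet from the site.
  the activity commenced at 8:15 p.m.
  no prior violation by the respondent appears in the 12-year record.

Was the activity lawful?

Yes — lawful.

(i) start within hours — not met.
(ii) coverage ≥ $200,000 — satisfied.
(a) = F AND T = false.
(i) own property — met.
(ii) holds permit — met.
(iii) no prior violation — satisfied.
(b): T AND T AND T → true.
(c) ≥45 days' notice — not satisfied.
So (1) is satisfied (F OR T OR F).
(2) Schedule A material — satisfied.
Overall = T AND T = true.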